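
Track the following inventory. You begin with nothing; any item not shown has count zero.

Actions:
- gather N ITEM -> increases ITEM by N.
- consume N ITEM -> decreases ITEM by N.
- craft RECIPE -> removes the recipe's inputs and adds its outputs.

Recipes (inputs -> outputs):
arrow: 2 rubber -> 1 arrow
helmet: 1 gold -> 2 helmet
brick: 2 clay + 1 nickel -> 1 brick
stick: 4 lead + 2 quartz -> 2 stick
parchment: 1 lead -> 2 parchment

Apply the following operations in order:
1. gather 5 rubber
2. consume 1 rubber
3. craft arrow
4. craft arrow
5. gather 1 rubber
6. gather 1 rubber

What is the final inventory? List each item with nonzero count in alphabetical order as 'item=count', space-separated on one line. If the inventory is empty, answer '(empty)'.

Answer: arrow=2 rubber=2

Derivation:
After 1 (gather 5 rubber): rubber=5
After 2 (consume 1 rubber): rubber=4
After 3 (craft arrow): arrow=1 rubber=2
After 4 (craft arrow): arrow=2
After 5 (gather 1 rubber): arrow=2 rubber=1
After 6 (gather 1 rubber): arrow=2 rubber=2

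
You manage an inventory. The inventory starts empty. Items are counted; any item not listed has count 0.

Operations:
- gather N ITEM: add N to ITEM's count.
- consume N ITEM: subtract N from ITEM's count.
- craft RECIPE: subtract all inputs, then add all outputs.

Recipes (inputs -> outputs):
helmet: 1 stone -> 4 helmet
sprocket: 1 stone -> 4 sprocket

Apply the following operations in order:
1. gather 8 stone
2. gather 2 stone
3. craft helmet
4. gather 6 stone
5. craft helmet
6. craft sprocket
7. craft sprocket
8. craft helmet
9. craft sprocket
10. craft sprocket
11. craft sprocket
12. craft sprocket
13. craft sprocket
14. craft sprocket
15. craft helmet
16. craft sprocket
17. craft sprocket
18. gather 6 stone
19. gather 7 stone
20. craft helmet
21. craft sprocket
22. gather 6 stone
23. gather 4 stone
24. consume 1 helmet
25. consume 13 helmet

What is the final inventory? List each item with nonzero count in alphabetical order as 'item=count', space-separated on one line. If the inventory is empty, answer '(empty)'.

Answer: helmet=6 sprocket=44 stone=23

Derivation:
After 1 (gather 8 stone): stone=8
After 2 (gather 2 stone): stone=10
After 3 (craft helmet): helmet=4 stone=9
After 4 (gather 6 stone): helmet=4 stone=15
After 5 (craft helmet): helmet=8 stone=14
After 6 (craft sprocket): helmet=8 sprocket=4 stone=13
After 7 (craft sprocket): helmet=8 sprocket=8 stone=12
After 8 (craft helmet): helmet=12 sprocket=8 stone=11
After 9 (craft sprocket): helmet=12 sprocket=12 stone=10
After 10 (craft sprocket): helmet=12 sprocket=16 stone=9
After 11 (craft sprocket): helmet=12 sprocket=20 stone=8
After 12 (craft sprocket): helmet=12 sprocket=24 stone=7
After 13 (craft sprocket): helmet=12 sprocket=28 stone=6
After 14 (craft sprocket): helmet=12 sprocket=32 stone=5
After 15 (craft helmet): helmet=16 sprocket=32 stone=4
After 16 (craft sprocket): helmet=16 sprocket=36 stone=3
After 17 (craft sprocket): helmet=16 sprocket=40 stone=2
After 18 (gather 6 stone): helmet=16 sprocket=40 stone=8
After 19 (gather 7 stone): helmet=16 sprocket=40 stone=15
After 20 (craft helmet): helmet=20 sprocket=40 stone=14
After 21 (craft sprocket): helmet=20 sprocket=44 stone=13
After 22 (gather 6 stone): helmet=20 sprocket=44 stone=19
After 23 (gather 4 stone): helmet=20 sprocket=44 stone=23
After 24 (consume 1 helmet): helmet=19 sprocket=44 stone=23
After 25 (consume 13 helmet): helmet=6 sprocket=44 stone=23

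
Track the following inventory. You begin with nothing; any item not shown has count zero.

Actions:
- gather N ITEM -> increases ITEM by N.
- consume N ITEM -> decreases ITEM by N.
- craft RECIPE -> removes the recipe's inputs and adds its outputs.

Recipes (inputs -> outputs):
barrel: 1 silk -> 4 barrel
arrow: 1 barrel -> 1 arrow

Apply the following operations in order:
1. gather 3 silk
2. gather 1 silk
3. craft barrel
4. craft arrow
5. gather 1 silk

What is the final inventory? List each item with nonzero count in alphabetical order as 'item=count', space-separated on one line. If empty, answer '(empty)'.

Answer: arrow=1 barrel=3 silk=4

Derivation:
After 1 (gather 3 silk): silk=3
After 2 (gather 1 silk): silk=4
After 3 (craft barrel): barrel=4 silk=3
After 4 (craft arrow): arrow=1 barrel=3 silk=3
After 5 (gather 1 silk): arrow=1 barrel=3 silk=4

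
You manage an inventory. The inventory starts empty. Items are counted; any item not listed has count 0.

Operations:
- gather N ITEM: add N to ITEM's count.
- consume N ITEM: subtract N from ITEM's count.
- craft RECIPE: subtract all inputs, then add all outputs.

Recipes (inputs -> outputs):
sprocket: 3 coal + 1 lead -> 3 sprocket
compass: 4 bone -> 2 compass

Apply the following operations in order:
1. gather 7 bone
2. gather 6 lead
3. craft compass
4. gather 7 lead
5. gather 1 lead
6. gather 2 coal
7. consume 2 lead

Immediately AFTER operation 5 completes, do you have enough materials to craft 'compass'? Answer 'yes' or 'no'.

Answer: no

Derivation:
After 1 (gather 7 bone): bone=7
After 2 (gather 6 lead): bone=7 lead=6
After 3 (craft compass): bone=3 compass=2 lead=6
After 4 (gather 7 lead): bone=3 compass=2 lead=13
After 5 (gather 1 lead): bone=3 compass=2 lead=14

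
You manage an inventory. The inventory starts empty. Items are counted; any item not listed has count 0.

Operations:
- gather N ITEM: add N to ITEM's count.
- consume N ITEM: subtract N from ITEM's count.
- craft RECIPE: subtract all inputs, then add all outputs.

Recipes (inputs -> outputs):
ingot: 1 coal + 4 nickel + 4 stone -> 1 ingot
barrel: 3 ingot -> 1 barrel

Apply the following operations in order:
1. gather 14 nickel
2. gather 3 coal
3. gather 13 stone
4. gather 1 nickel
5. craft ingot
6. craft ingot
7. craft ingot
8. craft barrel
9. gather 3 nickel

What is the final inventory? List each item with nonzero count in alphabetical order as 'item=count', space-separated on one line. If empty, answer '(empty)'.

After 1 (gather 14 nickel): nickel=14
After 2 (gather 3 coal): coal=3 nickel=14
After 3 (gather 13 stone): coal=3 nickel=14 stone=13
After 4 (gather 1 nickel): coal=3 nickel=15 stone=13
After 5 (craft ingot): coal=2 ingot=1 nickel=11 stone=9
After 6 (craft ingot): coal=1 ingot=2 nickel=7 stone=5
After 7 (craft ingot): ingot=3 nickel=3 stone=1
After 8 (craft barrel): barrel=1 nickel=3 stone=1
After 9 (gather 3 nickel): barrel=1 nickel=6 stone=1

Answer: barrel=1 nickel=6 stone=1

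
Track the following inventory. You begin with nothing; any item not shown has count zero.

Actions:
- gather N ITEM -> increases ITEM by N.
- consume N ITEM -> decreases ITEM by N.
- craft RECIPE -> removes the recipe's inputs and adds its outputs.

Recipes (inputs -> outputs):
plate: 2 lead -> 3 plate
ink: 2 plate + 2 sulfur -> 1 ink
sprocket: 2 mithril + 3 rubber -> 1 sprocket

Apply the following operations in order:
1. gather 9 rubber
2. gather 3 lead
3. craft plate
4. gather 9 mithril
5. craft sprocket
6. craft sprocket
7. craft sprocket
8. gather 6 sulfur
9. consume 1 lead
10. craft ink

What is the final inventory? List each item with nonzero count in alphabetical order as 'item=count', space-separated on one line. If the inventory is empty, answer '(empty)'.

Answer: ink=1 mithril=3 plate=1 sprocket=3 sulfur=4

Derivation:
After 1 (gather 9 rubber): rubber=9
After 2 (gather 3 lead): lead=3 rubber=9
After 3 (craft plate): lead=1 plate=3 rubber=9
After 4 (gather 9 mithril): lead=1 mithril=9 plate=3 rubber=9
After 5 (craft sprocket): lead=1 mithril=7 plate=3 rubber=6 sprocket=1
After 6 (craft sprocket): lead=1 mithril=5 plate=3 rubber=3 sprocket=2
After 7 (craft sprocket): lead=1 mithril=3 plate=3 sprocket=3
After 8 (gather 6 sulfur): lead=1 mithril=3 plate=3 sprocket=3 sulfur=6
After 9 (consume 1 lead): mithril=3 plate=3 sprocket=3 sulfur=6
After 10 (craft ink): ink=1 mithril=3 plate=1 sprocket=3 sulfur=4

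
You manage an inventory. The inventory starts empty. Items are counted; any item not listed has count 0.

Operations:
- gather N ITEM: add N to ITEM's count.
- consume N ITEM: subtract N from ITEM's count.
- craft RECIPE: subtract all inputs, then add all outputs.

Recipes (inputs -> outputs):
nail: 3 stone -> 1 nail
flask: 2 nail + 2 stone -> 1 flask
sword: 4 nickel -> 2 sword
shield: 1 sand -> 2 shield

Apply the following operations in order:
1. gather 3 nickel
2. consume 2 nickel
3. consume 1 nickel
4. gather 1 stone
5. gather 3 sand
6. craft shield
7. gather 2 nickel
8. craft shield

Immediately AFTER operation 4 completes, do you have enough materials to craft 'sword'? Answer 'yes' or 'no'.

Answer: no

Derivation:
After 1 (gather 3 nickel): nickel=3
After 2 (consume 2 nickel): nickel=1
After 3 (consume 1 nickel): (empty)
After 4 (gather 1 stone): stone=1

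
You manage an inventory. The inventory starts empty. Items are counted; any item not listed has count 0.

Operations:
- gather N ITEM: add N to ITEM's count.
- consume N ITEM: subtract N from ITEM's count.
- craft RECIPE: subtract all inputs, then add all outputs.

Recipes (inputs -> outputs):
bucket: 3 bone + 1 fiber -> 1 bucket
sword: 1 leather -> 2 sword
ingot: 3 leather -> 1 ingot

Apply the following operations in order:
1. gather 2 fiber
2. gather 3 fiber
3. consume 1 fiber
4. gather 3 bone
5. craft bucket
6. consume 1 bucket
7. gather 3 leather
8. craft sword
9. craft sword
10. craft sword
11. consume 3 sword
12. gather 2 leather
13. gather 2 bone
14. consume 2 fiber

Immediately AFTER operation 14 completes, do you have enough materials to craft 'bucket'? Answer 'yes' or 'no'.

After 1 (gather 2 fiber): fiber=2
After 2 (gather 3 fiber): fiber=5
After 3 (consume 1 fiber): fiber=4
After 4 (gather 3 bone): bone=3 fiber=4
After 5 (craft bucket): bucket=1 fiber=3
After 6 (consume 1 bucket): fiber=3
After 7 (gather 3 leather): fiber=3 leather=3
After 8 (craft sword): fiber=3 leather=2 sword=2
After 9 (craft sword): fiber=3 leather=1 sword=4
After 10 (craft sword): fiber=3 sword=6
After 11 (consume 3 sword): fiber=3 sword=3
After 12 (gather 2 leather): fiber=3 leather=2 sword=3
After 13 (gather 2 bone): bone=2 fiber=3 leather=2 sword=3
After 14 (consume 2 fiber): bone=2 fiber=1 leather=2 sword=3

Answer: no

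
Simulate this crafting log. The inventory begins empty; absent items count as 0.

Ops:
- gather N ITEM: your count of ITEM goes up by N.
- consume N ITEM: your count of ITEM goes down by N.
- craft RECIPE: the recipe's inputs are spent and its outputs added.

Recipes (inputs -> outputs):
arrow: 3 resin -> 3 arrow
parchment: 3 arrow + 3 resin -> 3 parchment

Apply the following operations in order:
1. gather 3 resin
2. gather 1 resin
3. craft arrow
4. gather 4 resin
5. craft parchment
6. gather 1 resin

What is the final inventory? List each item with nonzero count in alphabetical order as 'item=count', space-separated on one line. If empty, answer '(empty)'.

Answer: parchment=3 resin=3

Derivation:
After 1 (gather 3 resin): resin=3
After 2 (gather 1 resin): resin=4
After 3 (craft arrow): arrow=3 resin=1
After 4 (gather 4 resin): arrow=3 resin=5
After 5 (craft parchment): parchment=3 resin=2
After 6 (gather 1 resin): parchment=3 resin=3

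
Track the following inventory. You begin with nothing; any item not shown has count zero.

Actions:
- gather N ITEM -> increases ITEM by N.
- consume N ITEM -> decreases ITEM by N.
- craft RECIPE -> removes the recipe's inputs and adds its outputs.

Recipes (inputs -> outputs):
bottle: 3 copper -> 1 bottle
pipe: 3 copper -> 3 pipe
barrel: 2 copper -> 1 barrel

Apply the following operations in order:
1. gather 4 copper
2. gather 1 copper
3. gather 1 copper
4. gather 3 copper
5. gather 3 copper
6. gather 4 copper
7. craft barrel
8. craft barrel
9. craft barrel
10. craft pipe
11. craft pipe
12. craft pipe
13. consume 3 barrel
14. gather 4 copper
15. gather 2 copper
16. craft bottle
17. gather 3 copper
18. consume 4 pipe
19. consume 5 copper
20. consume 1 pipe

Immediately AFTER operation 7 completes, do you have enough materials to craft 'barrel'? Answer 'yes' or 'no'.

Answer: yes

Derivation:
After 1 (gather 4 copper): copper=4
After 2 (gather 1 copper): copper=5
After 3 (gather 1 copper): copper=6
After 4 (gather 3 copper): copper=9
After 5 (gather 3 copper): copper=12
After 6 (gather 4 copper): copper=16
After 7 (craft barrel): barrel=1 copper=14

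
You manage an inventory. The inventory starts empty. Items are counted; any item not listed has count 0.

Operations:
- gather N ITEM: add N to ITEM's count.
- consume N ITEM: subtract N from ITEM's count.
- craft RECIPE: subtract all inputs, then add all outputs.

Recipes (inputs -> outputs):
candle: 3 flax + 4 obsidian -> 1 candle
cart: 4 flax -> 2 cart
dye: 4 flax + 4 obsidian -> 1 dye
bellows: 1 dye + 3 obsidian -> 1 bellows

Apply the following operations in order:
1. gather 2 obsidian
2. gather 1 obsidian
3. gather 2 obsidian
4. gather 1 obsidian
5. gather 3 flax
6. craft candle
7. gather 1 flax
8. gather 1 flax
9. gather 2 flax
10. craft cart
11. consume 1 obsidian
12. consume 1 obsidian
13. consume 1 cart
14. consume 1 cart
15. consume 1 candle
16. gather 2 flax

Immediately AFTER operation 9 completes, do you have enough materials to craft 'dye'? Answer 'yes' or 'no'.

After 1 (gather 2 obsidian): obsidian=2
After 2 (gather 1 obsidian): obsidian=3
After 3 (gather 2 obsidian): obsidian=5
After 4 (gather 1 obsidian): obsidian=6
After 5 (gather 3 flax): flax=3 obsidian=6
After 6 (craft candle): candle=1 obsidian=2
After 7 (gather 1 flax): candle=1 flax=1 obsidian=2
After 8 (gather 1 flax): candle=1 flax=2 obsidian=2
After 9 (gather 2 flax): candle=1 flax=4 obsidian=2

Answer: no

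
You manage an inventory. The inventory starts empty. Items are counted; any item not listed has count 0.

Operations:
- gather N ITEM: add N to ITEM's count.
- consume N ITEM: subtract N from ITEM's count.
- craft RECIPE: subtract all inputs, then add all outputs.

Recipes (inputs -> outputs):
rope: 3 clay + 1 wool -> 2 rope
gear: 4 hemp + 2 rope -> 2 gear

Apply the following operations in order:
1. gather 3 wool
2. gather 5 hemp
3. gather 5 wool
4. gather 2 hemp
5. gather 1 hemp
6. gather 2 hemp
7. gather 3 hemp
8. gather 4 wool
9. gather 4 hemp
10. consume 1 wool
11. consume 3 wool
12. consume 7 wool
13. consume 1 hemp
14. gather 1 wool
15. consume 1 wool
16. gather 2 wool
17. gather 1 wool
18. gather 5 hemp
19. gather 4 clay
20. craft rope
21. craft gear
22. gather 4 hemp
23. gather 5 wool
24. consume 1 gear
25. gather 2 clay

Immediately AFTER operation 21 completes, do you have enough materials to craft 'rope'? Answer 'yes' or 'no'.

Answer: no

Derivation:
After 1 (gather 3 wool): wool=3
After 2 (gather 5 hemp): hemp=5 wool=3
After 3 (gather 5 wool): hemp=5 wool=8
After 4 (gather 2 hemp): hemp=7 wool=8
After 5 (gather 1 hemp): hemp=8 wool=8
After 6 (gather 2 hemp): hemp=10 wool=8
After 7 (gather 3 hemp): hemp=13 wool=8
After 8 (gather 4 wool): hemp=13 wool=12
After 9 (gather 4 hemp): hemp=17 wool=12
After 10 (consume 1 wool): hemp=17 wool=11
After 11 (consume 3 wool): hemp=17 wool=8
After 12 (consume 7 wool): hemp=17 wool=1
After 13 (consume 1 hemp): hemp=16 wool=1
After 14 (gather 1 wool): hemp=16 wool=2
After 15 (consume 1 wool): hemp=16 wool=1
After 16 (gather 2 wool): hemp=16 wool=3
After 17 (gather 1 wool): hemp=16 wool=4
After 18 (gather 5 hemp): hemp=21 wool=4
After 19 (gather 4 clay): clay=4 hemp=21 wool=4
After 20 (craft rope): clay=1 hemp=21 rope=2 wool=3
After 21 (craft gear): clay=1 gear=2 hemp=17 wool=3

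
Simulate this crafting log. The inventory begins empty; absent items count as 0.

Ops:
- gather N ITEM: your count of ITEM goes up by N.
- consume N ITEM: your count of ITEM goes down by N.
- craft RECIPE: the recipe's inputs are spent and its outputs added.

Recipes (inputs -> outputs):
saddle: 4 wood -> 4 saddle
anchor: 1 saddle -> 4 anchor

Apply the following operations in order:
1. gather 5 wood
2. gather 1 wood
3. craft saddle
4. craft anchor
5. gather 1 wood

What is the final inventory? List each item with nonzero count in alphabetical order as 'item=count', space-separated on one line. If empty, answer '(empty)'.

After 1 (gather 5 wood): wood=5
After 2 (gather 1 wood): wood=6
After 3 (craft saddle): saddle=4 wood=2
After 4 (craft anchor): anchor=4 saddle=3 wood=2
After 5 (gather 1 wood): anchor=4 saddle=3 wood=3

Answer: anchor=4 saddle=3 wood=3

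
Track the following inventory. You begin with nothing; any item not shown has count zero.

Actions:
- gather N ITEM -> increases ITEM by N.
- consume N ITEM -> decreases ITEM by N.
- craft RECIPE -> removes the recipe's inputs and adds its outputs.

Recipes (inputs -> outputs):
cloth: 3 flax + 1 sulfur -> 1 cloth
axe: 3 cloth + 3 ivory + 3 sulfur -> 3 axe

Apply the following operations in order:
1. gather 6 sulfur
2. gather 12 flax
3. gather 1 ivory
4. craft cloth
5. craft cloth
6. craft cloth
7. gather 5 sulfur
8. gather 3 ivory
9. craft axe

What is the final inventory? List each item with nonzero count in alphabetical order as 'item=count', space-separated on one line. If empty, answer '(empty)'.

After 1 (gather 6 sulfur): sulfur=6
After 2 (gather 12 flax): flax=12 sulfur=6
After 3 (gather 1 ivory): flax=12 ivory=1 sulfur=6
After 4 (craft cloth): cloth=1 flax=9 ivory=1 sulfur=5
After 5 (craft cloth): cloth=2 flax=6 ivory=1 sulfur=4
After 6 (craft cloth): cloth=3 flax=3 ivory=1 sulfur=3
After 7 (gather 5 sulfur): cloth=3 flax=3 ivory=1 sulfur=8
After 8 (gather 3 ivory): cloth=3 flax=3 ivory=4 sulfur=8
After 9 (craft axe): axe=3 flax=3 ivory=1 sulfur=5

Answer: axe=3 flax=3 ivory=1 sulfur=5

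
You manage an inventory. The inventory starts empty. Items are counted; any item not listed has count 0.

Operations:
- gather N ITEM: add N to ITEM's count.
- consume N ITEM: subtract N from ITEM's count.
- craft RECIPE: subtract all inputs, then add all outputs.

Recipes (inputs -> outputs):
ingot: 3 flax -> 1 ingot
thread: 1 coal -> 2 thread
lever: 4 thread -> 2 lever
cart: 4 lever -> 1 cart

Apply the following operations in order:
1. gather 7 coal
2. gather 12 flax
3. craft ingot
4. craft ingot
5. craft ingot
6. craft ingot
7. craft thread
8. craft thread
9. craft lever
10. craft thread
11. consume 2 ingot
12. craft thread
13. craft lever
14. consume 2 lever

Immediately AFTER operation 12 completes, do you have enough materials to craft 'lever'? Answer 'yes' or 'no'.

After 1 (gather 7 coal): coal=7
After 2 (gather 12 flax): coal=7 flax=12
After 3 (craft ingot): coal=7 flax=9 ingot=1
After 4 (craft ingot): coal=7 flax=6 ingot=2
After 5 (craft ingot): coal=7 flax=3 ingot=3
After 6 (craft ingot): coal=7 ingot=4
After 7 (craft thread): coal=6 ingot=4 thread=2
After 8 (craft thread): coal=5 ingot=4 thread=4
After 9 (craft lever): coal=5 ingot=4 lever=2
After 10 (craft thread): coal=4 ingot=4 lever=2 thread=2
After 11 (consume 2 ingot): coal=4 ingot=2 lever=2 thread=2
After 12 (craft thread): coal=3 ingot=2 lever=2 thread=4

Answer: yes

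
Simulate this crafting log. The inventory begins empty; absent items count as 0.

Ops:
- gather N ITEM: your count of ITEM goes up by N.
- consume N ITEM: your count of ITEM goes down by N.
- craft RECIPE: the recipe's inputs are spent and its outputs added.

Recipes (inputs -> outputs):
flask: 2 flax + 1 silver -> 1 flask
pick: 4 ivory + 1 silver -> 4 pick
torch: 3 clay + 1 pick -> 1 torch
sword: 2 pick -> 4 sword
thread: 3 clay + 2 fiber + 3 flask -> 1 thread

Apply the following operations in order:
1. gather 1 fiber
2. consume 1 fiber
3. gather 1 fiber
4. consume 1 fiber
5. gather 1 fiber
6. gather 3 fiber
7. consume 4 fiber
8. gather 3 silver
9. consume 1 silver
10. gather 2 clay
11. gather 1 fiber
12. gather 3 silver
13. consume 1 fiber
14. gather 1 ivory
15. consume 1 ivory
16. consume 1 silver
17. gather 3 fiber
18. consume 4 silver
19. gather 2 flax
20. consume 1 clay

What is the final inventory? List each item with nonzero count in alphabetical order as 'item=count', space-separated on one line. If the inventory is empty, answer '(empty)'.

Answer: clay=1 fiber=3 flax=2

Derivation:
After 1 (gather 1 fiber): fiber=1
After 2 (consume 1 fiber): (empty)
After 3 (gather 1 fiber): fiber=1
After 4 (consume 1 fiber): (empty)
After 5 (gather 1 fiber): fiber=1
After 6 (gather 3 fiber): fiber=4
After 7 (consume 4 fiber): (empty)
After 8 (gather 3 silver): silver=3
After 9 (consume 1 silver): silver=2
After 10 (gather 2 clay): clay=2 silver=2
After 11 (gather 1 fiber): clay=2 fiber=1 silver=2
After 12 (gather 3 silver): clay=2 fiber=1 silver=5
After 13 (consume 1 fiber): clay=2 silver=5
After 14 (gather 1 ivory): clay=2 ivory=1 silver=5
After 15 (consume 1 ivory): clay=2 silver=5
After 16 (consume 1 silver): clay=2 silver=4
After 17 (gather 3 fiber): clay=2 fiber=3 silver=4
After 18 (consume 4 silver): clay=2 fiber=3
After 19 (gather 2 flax): clay=2 fiber=3 flax=2
After 20 (consume 1 clay): clay=1 fiber=3 flax=2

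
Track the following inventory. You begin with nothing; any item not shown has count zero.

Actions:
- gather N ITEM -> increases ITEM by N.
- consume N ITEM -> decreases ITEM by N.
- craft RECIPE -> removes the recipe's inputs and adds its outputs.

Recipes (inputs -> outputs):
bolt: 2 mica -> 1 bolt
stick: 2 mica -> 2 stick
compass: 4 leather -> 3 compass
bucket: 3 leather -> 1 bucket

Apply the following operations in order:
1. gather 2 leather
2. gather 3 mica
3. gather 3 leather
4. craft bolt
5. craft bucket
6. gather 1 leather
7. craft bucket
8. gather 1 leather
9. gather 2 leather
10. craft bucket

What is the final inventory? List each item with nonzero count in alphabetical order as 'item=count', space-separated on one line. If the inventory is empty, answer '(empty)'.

After 1 (gather 2 leather): leather=2
After 2 (gather 3 mica): leather=2 mica=3
After 3 (gather 3 leather): leather=5 mica=3
After 4 (craft bolt): bolt=1 leather=5 mica=1
After 5 (craft bucket): bolt=1 bucket=1 leather=2 mica=1
After 6 (gather 1 leather): bolt=1 bucket=1 leather=3 mica=1
After 7 (craft bucket): bolt=1 bucket=2 mica=1
After 8 (gather 1 leather): bolt=1 bucket=2 leather=1 mica=1
After 9 (gather 2 leather): bolt=1 bucket=2 leather=3 mica=1
After 10 (craft bucket): bolt=1 bucket=3 mica=1

Answer: bolt=1 bucket=3 mica=1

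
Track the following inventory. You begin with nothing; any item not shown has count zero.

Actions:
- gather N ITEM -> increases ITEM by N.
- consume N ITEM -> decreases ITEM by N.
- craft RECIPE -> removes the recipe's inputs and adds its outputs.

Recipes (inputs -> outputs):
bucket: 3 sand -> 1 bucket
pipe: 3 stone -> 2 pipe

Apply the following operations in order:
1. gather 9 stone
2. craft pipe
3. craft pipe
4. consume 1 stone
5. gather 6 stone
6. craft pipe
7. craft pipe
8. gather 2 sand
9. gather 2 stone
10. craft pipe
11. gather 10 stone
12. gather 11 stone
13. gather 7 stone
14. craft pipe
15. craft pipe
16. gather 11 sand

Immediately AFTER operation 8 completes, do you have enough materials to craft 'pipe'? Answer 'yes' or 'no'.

After 1 (gather 9 stone): stone=9
After 2 (craft pipe): pipe=2 stone=6
After 3 (craft pipe): pipe=4 stone=3
After 4 (consume 1 stone): pipe=4 stone=2
After 5 (gather 6 stone): pipe=4 stone=8
After 6 (craft pipe): pipe=6 stone=5
After 7 (craft pipe): pipe=8 stone=2
After 8 (gather 2 sand): pipe=8 sand=2 stone=2

Answer: no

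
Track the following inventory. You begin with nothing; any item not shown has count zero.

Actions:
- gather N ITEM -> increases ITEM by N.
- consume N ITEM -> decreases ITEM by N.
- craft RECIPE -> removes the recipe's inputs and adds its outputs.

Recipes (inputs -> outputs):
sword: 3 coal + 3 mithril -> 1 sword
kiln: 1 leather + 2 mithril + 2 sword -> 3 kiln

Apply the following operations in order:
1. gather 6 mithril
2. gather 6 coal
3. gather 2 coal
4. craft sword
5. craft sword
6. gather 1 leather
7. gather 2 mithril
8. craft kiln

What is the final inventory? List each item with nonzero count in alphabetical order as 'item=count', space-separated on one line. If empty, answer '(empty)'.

After 1 (gather 6 mithril): mithril=6
After 2 (gather 6 coal): coal=6 mithril=6
After 3 (gather 2 coal): coal=8 mithril=6
After 4 (craft sword): coal=5 mithril=3 sword=1
After 5 (craft sword): coal=2 sword=2
After 6 (gather 1 leather): coal=2 leather=1 sword=2
After 7 (gather 2 mithril): coal=2 leather=1 mithril=2 sword=2
After 8 (craft kiln): coal=2 kiln=3

Answer: coal=2 kiln=3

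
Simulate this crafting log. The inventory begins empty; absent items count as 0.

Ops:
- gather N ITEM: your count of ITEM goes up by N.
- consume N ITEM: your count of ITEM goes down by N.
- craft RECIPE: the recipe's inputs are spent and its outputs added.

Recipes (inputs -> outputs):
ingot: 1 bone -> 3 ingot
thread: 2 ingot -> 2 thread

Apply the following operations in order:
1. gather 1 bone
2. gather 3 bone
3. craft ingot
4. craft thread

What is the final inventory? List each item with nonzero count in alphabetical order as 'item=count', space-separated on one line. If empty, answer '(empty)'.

Answer: bone=3 ingot=1 thread=2

Derivation:
After 1 (gather 1 bone): bone=1
After 2 (gather 3 bone): bone=4
After 3 (craft ingot): bone=3 ingot=3
After 4 (craft thread): bone=3 ingot=1 thread=2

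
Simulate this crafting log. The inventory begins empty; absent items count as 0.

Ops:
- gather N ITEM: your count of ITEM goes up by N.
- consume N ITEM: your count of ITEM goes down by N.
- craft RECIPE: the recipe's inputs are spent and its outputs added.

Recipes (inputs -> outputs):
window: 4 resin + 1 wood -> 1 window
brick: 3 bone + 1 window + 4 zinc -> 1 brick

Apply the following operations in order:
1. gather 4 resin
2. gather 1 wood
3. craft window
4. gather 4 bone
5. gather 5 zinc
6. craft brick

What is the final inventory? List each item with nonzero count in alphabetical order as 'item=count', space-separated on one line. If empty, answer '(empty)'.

After 1 (gather 4 resin): resin=4
After 2 (gather 1 wood): resin=4 wood=1
After 3 (craft window): window=1
After 4 (gather 4 bone): bone=4 window=1
After 5 (gather 5 zinc): bone=4 window=1 zinc=5
After 6 (craft brick): bone=1 brick=1 zinc=1

Answer: bone=1 brick=1 zinc=1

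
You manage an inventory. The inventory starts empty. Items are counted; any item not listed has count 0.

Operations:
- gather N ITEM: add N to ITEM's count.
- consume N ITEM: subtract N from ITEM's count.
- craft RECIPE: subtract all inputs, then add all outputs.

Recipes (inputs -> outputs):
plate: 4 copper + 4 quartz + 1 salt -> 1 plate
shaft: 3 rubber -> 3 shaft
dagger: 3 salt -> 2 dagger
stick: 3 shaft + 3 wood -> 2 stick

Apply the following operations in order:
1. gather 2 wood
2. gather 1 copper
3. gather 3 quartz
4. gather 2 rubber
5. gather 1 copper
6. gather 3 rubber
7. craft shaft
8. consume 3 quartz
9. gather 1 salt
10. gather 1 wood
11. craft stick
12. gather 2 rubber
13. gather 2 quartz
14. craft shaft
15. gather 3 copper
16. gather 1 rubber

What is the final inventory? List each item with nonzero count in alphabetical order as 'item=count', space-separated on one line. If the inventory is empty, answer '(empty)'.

Answer: copper=5 quartz=2 rubber=2 salt=1 shaft=3 stick=2

Derivation:
After 1 (gather 2 wood): wood=2
After 2 (gather 1 copper): copper=1 wood=2
After 3 (gather 3 quartz): copper=1 quartz=3 wood=2
After 4 (gather 2 rubber): copper=1 quartz=3 rubber=2 wood=2
After 5 (gather 1 copper): copper=2 quartz=3 rubber=2 wood=2
After 6 (gather 3 rubber): copper=2 quartz=3 rubber=5 wood=2
After 7 (craft shaft): copper=2 quartz=3 rubber=2 shaft=3 wood=2
After 8 (consume 3 quartz): copper=2 rubber=2 shaft=3 wood=2
After 9 (gather 1 salt): copper=2 rubber=2 salt=1 shaft=3 wood=2
After 10 (gather 1 wood): copper=2 rubber=2 salt=1 shaft=3 wood=3
After 11 (craft stick): copper=2 rubber=2 salt=1 stick=2
After 12 (gather 2 rubber): copper=2 rubber=4 salt=1 stick=2
After 13 (gather 2 quartz): copper=2 quartz=2 rubber=4 salt=1 stick=2
After 14 (craft shaft): copper=2 quartz=2 rubber=1 salt=1 shaft=3 stick=2
After 15 (gather 3 copper): copper=5 quartz=2 rubber=1 salt=1 shaft=3 stick=2
After 16 (gather 1 rubber): copper=5 quartz=2 rubber=2 salt=1 shaft=3 stick=2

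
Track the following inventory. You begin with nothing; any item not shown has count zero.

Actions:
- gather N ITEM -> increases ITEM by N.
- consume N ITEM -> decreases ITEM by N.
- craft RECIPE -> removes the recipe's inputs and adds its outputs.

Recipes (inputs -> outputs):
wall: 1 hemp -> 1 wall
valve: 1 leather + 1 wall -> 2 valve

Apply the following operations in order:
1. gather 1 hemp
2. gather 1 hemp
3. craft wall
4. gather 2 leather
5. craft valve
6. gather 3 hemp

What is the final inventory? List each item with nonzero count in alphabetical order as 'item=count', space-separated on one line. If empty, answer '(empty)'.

After 1 (gather 1 hemp): hemp=1
After 2 (gather 1 hemp): hemp=2
After 3 (craft wall): hemp=1 wall=1
After 4 (gather 2 leather): hemp=1 leather=2 wall=1
After 5 (craft valve): hemp=1 leather=1 valve=2
After 6 (gather 3 hemp): hemp=4 leather=1 valve=2

Answer: hemp=4 leather=1 valve=2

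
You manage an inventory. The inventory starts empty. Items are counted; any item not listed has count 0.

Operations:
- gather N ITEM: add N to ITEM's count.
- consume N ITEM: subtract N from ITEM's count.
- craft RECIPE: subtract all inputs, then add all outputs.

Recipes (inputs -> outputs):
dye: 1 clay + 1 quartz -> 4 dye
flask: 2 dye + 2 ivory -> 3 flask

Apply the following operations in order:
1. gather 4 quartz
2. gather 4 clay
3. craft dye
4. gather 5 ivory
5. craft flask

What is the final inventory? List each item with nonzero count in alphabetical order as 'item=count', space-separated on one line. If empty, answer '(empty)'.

After 1 (gather 4 quartz): quartz=4
After 2 (gather 4 clay): clay=4 quartz=4
After 3 (craft dye): clay=3 dye=4 quartz=3
After 4 (gather 5 ivory): clay=3 dye=4 ivory=5 quartz=3
After 5 (craft flask): clay=3 dye=2 flask=3 ivory=3 quartz=3

Answer: clay=3 dye=2 flask=3 ivory=3 quartz=3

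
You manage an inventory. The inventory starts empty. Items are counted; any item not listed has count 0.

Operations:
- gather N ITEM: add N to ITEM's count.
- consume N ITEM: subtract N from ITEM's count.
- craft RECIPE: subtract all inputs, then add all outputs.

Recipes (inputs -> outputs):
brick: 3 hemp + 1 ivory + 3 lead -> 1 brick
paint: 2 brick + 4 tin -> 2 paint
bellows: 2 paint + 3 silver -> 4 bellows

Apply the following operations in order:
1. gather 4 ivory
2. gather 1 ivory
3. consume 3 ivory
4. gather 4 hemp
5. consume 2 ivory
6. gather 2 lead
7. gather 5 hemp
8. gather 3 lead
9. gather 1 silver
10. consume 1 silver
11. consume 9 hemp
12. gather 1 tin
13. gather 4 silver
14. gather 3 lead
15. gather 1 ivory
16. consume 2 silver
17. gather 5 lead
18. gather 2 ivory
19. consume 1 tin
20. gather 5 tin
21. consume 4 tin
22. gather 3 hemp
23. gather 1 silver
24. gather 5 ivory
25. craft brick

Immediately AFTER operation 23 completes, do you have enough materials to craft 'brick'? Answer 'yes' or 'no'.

Answer: yes

Derivation:
After 1 (gather 4 ivory): ivory=4
After 2 (gather 1 ivory): ivory=5
After 3 (consume 3 ivory): ivory=2
After 4 (gather 4 hemp): hemp=4 ivory=2
After 5 (consume 2 ivory): hemp=4
After 6 (gather 2 lead): hemp=4 lead=2
After 7 (gather 5 hemp): hemp=9 lead=2
After 8 (gather 3 lead): hemp=9 lead=5
After 9 (gather 1 silver): hemp=9 lead=5 silver=1
After 10 (consume 1 silver): hemp=9 lead=5
After 11 (consume 9 hemp): lead=5
After 12 (gather 1 tin): lead=5 tin=1
After 13 (gather 4 silver): lead=5 silver=4 tin=1
After 14 (gather 3 lead): lead=8 silver=4 tin=1
After 15 (gather 1 ivory): ivory=1 lead=8 silver=4 tin=1
After 16 (consume 2 silver): ivory=1 lead=8 silver=2 tin=1
After 17 (gather 5 lead): ivory=1 lead=13 silver=2 tin=1
After 18 (gather 2 ivory): ivory=3 lead=13 silver=2 tin=1
After 19 (consume 1 tin): ivory=3 lead=13 silver=2
After 20 (gather 5 tin): ivory=3 lead=13 silver=2 tin=5
After 21 (consume 4 tin): ivory=3 lead=13 silver=2 tin=1
After 22 (gather 3 hemp): hemp=3 ivory=3 lead=13 silver=2 tin=1
After 23 (gather 1 silver): hemp=3 ivory=3 lead=13 silver=3 tin=1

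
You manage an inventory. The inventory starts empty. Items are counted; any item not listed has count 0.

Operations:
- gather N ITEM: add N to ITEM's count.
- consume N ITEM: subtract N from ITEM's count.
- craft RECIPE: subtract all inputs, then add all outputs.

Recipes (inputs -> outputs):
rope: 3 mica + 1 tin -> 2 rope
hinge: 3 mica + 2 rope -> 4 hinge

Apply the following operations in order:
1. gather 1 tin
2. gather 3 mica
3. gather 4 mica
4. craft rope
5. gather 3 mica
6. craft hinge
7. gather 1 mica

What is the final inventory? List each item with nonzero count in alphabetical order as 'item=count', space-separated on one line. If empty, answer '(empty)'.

After 1 (gather 1 tin): tin=1
After 2 (gather 3 mica): mica=3 tin=1
After 3 (gather 4 mica): mica=7 tin=1
After 4 (craft rope): mica=4 rope=2
After 5 (gather 3 mica): mica=7 rope=2
After 6 (craft hinge): hinge=4 mica=4
After 7 (gather 1 mica): hinge=4 mica=5

Answer: hinge=4 mica=5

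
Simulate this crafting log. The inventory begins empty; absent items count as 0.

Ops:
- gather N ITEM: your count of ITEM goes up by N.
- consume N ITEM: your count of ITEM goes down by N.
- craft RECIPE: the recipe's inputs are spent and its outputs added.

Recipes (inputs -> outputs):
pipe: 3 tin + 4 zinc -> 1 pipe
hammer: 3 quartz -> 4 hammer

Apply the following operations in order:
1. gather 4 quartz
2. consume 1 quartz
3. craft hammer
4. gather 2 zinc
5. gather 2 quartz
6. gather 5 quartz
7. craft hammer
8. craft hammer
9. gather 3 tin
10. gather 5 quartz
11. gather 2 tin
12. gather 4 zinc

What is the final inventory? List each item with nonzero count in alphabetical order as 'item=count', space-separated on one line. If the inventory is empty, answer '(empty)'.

After 1 (gather 4 quartz): quartz=4
After 2 (consume 1 quartz): quartz=3
After 3 (craft hammer): hammer=4
After 4 (gather 2 zinc): hammer=4 zinc=2
After 5 (gather 2 quartz): hammer=4 quartz=2 zinc=2
After 6 (gather 5 quartz): hammer=4 quartz=7 zinc=2
After 7 (craft hammer): hammer=8 quartz=4 zinc=2
After 8 (craft hammer): hammer=12 quartz=1 zinc=2
After 9 (gather 3 tin): hammer=12 quartz=1 tin=3 zinc=2
After 10 (gather 5 quartz): hammer=12 quartz=6 tin=3 zinc=2
After 11 (gather 2 tin): hammer=12 quartz=6 tin=5 zinc=2
After 12 (gather 4 zinc): hammer=12 quartz=6 tin=5 zinc=6

Answer: hammer=12 quartz=6 tin=5 zinc=6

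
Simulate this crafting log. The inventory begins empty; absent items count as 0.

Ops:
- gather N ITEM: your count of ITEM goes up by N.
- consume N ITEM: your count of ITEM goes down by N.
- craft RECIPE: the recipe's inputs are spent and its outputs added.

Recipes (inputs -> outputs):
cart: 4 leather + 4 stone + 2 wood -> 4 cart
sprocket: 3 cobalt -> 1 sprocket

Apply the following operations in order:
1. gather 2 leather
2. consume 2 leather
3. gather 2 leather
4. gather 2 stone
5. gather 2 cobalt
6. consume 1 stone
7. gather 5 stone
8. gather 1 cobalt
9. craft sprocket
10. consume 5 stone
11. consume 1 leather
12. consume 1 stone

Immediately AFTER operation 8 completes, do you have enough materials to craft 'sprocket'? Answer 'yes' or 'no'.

Answer: yes

Derivation:
After 1 (gather 2 leather): leather=2
After 2 (consume 2 leather): (empty)
After 3 (gather 2 leather): leather=2
After 4 (gather 2 stone): leather=2 stone=2
After 5 (gather 2 cobalt): cobalt=2 leather=2 stone=2
After 6 (consume 1 stone): cobalt=2 leather=2 stone=1
After 7 (gather 5 stone): cobalt=2 leather=2 stone=6
After 8 (gather 1 cobalt): cobalt=3 leather=2 stone=6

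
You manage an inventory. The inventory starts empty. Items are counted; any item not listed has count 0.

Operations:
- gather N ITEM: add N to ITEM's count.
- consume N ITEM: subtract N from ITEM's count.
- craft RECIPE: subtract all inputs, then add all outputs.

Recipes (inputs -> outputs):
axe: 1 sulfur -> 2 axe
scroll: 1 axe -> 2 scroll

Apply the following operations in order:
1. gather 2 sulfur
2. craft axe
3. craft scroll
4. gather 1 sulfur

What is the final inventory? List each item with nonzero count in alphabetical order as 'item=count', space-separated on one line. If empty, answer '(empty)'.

Answer: axe=1 scroll=2 sulfur=2

Derivation:
After 1 (gather 2 sulfur): sulfur=2
After 2 (craft axe): axe=2 sulfur=1
After 3 (craft scroll): axe=1 scroll=2 sulfur=1
After 4 (gather 1 sulfur): axe=1 scroll=2 sulfur=2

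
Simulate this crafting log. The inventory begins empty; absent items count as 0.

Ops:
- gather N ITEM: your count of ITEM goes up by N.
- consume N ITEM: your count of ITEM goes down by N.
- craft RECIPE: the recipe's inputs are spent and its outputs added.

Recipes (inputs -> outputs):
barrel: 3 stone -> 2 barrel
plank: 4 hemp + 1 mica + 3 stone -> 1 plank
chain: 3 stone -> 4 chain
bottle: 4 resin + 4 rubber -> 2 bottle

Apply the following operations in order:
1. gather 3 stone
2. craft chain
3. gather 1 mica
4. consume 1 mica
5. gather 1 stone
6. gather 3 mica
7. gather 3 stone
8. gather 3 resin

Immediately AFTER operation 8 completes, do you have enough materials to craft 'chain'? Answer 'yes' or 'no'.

After 1 (gather 3 stone): stone=3
After 2 (craft chain): chain=4
After 3 (gather 1 mica): chain=4 mica=1
After 4 (consume 1 mica): chain=4
After 5 (gather 1 stone): chain=4 stone=1
After 6 (gather 3 mica): chain=4 mica=3 stone=1
After 7 (gather 3 stone): chain=4 mica=3 stone=4
After 8 (gather 3 resin): chain=4 mica=3 resin=3 stone=4

Answer: yes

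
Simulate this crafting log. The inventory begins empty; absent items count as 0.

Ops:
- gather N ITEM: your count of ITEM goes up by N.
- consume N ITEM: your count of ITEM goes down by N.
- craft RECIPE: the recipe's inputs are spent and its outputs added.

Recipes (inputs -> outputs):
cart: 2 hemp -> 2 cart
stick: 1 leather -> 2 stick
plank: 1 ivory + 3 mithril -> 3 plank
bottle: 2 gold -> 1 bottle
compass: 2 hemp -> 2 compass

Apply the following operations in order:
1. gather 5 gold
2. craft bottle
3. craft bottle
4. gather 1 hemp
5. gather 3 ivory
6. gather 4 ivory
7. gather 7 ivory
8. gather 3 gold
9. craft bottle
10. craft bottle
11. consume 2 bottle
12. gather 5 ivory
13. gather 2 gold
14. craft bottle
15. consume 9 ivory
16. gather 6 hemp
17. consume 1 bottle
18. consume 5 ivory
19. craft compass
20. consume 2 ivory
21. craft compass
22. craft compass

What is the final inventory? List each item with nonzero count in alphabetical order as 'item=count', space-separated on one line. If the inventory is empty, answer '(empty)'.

Answer: bottle=2 compass=6 hemp=1 ivory=3

Derivation:
After 1 (gather 5 gold): gold=5
After 2 (craft bottle): bottle=1 gold=3
After 3 (craft bottle): bottle=2 gold=1
After 4 (gather 1 hemp): bottle=2 gold=1 hemp=1
After 5 (gather 3 ivory): bottle=2 gold=1 hemp=1 ivory=3
After 6 (gather 4 ivory): bottle=2 gold=1 hemp=1 ivory=7
After 7 (gather 7 ivory): bottle=2 gold=1 hemp=1 ivory=14
After 8 (gather 3 gold): bottle=2 gold=4 hemp=1 ivory=14
After 9 (craft bottle): bottle=3 gold=2 hemp=1 ivory=14
After 10 (craft bottle): bottle=4 hemp=1 ivory=14
After 11 (consume 2 bottle): bottle=2 hemp=1 ivory=14
After 12 (gather 5 ivory): bottle=2 hemp=1 ivory=19
After 13 (gather 2 gold): bottle=2 gold=2 hemp=1 ivory=19
After 14 (craft bottle): bottle=3 hemp=1 ivory=19
After 15 (consume 9 ivory): bottle=3 hemp=1 ivory=10
After 16 (gather 6 hemp): bottle=3 hemp=7 ivory=10
After 17 (consume 1 bottle): bottle=2 hemp=7 ivory=10
After 18 (consume 5 ivory): bottle=2 hemp=7 ivory=5
After 19 (craft compass): bottle=2 compass=2 hemp=5 ivory=5
After 20 (consume 2 ivory): bottle=2 compass=2 hemp=5 ivory=3
After 21 (craft compass): bottle=2 compass=4 hemp=3 ivory=3
After 22 (craft compass): bottle=2 compass=6 hemp=1 ivory=3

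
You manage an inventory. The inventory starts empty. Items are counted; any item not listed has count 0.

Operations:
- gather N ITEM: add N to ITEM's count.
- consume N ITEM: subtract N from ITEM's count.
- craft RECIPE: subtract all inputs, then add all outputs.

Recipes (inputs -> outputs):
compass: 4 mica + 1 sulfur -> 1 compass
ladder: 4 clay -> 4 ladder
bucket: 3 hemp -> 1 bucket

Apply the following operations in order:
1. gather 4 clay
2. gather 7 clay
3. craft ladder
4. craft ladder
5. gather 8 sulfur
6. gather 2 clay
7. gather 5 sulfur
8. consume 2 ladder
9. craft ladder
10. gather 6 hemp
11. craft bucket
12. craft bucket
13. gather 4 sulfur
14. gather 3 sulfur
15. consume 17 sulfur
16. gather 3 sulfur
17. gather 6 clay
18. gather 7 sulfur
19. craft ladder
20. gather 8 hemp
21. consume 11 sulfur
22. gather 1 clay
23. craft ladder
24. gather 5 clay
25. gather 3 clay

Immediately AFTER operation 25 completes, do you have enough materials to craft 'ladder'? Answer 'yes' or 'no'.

After 1 (gather 4 clay): clay=4
After 2 (gather 7 clay): clay=11
After 3 (craft ladder): clay=7 ladder=4
After 4 (craft ladder): clay=3 ladder=8
After 5 (gather 8 sulfur): clay=3 ladder=8 sulfur=8
After 6 (gather 2 clay): clay=5 ladder=8 sulfur=8
After 7 (gather 5 sulfur): clay=5 ladder=8 sulfur=13
After 8 (consume 2 ladder): clay=5 ladder=6 sulfur=13
After 9 (craft ladder): clay=1 ladder=10 sulfur=13
After 10 (gather 6 hemp): clay=1 hemp=6 ladder=10 sulfur=13
After 11 (craft bucket): bucket=1 clay=1 hemp=3 ladder=10 sulfur=13
After 12 (craft bucket): bucket=2 clay=1 ladder=10 sulfur=13
After 13 (gather 4 sulfur): bucket=2 clay=1 ladder=10 sulfur=17
After 14 (gather 3 sulfur): bucket=2 clay=1 ladder=10 sulfur=20
After 15 (consume 17 sulfur): bucket=2 clay=1 ladder=10 sulfur=3
After 16 (gather 3 sulfur): bucket=2 clay=1 ladder=10 sulfur=6
After 17 (gather 6 clay): bucket=2 clay=7 ladder=10 sulfur=6
After 18 (gather 7 sulfur): bucket=2 clay=7 ladder=10 sulfur=13
After 19 (craft ladder): bucket=2 clay=3 ladder=14 sulfur=13
After 20 (gather 8 hemp): bucket=2 clay=3 hemp=8 ladder=14 sulfur=13
After 21 (consume 11 sulfur): bucket=2 clay=3 hemp=8 ladder=14 sulfur=2
After 22 (gather 1 clay): bucket=2 clay=4 hemp=8 ladder=14 sulfur=2
After 23 (craft ladder): bucket=2 hemp=8 ladder=18 sulfur=2
After 24 (gather 5 clay): bucket=2 clay=5 hemp=8 ladder=18 sulfur=2
After 25 (gather 3 clay): bucket=2 clay=8 hemp=8 ladder=18 sulfur=2

Answer: yes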